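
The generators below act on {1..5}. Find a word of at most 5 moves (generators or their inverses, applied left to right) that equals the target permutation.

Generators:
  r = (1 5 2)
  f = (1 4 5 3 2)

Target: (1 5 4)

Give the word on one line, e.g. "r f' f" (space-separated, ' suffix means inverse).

f f r f r

  after f: (1 4 5 3 2)
  after f: (1 5 2 4 3)
  after r: (1 2 4 3 5)
  after f: (2 5 4)
  after r: (1 5 4)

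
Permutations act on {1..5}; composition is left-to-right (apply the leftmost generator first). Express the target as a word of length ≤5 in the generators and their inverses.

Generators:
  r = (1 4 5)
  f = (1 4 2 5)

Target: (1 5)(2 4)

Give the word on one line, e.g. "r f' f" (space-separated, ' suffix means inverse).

f' r f r

  after f': (1 5 2 4)
  after r: (2 5)
  after f: (1 4 2)
  after r: (1 5)(2 4)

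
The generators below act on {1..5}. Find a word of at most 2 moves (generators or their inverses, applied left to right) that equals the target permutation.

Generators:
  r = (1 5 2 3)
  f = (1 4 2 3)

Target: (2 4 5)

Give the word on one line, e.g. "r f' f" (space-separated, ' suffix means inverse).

f' r

  after f': (1 3 2 4)
  after r: (2 4 5)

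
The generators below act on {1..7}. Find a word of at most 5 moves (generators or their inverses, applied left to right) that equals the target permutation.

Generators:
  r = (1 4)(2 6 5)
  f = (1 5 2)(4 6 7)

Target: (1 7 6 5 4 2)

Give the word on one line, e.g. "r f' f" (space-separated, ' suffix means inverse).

r' f f

  after r': (1 4)(2 5 6)
  after f: (1 6)(4 5 7)
  after f: (1 7 6 5 4 2)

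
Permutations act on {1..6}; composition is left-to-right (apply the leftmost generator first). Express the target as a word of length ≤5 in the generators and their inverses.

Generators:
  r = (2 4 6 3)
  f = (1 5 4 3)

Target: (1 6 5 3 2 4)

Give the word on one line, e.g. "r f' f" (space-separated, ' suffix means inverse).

f' r' f'

  after f': (1 3 4 5)
  after r': (1 6 4 5)(2 3)
  after f': (1 6 5 3 2 4)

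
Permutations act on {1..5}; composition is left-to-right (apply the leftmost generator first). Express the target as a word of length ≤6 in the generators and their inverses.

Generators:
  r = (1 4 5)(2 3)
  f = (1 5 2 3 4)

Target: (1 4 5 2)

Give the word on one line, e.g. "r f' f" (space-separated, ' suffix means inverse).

  after r: (1 4 5)(2 3)
  after r: (1 5 4)
  after f': (2 5 3)
  after r: (1 4 5 2)

r r f' r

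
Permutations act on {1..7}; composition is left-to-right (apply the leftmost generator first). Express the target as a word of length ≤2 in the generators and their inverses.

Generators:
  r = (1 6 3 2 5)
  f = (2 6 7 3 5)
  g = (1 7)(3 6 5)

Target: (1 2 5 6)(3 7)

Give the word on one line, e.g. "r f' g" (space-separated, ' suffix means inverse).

  after r': (1 5 2 3 6)
  after f: (1 2 5 6)(3 7)

r' f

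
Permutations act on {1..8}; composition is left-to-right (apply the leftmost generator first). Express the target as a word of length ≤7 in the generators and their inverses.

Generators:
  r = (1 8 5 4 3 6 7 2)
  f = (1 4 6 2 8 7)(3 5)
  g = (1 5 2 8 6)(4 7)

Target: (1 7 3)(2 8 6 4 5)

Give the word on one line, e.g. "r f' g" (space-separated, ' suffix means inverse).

  after r': (1 2 7 6 3 4 5 8)
  after f': (1 6 5 2 8 7 4 3)
  after r: (1 7 3 8 2 5)(4 6)
  after g: (1 4)(3 6 7)
  after g: (1 7 3)(2 8 6 4 5)

r' f' r g g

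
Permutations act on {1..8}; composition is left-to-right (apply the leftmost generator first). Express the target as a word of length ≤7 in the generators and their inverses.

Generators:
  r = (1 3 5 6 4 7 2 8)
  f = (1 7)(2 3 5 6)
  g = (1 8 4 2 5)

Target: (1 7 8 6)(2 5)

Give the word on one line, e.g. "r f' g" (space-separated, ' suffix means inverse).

f f r' g r

  after f: (1 7)(2 3 5 6)
  after f: (2 5)(3 6)
  after r': (1 8 2 3 5 7 4 6)
  after g: (1 4 6 8 5 7 2 3)
  after r: (1 7 8 6)(2 5)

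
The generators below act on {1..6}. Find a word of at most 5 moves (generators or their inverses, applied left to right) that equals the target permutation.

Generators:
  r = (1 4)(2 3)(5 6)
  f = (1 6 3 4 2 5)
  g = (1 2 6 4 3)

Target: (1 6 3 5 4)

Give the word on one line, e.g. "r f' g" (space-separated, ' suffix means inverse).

g f r'

  after g: (1 2 6 4 3)
  after f: (1 5)(2 3 6)
  after r': (1 6 3 5 4)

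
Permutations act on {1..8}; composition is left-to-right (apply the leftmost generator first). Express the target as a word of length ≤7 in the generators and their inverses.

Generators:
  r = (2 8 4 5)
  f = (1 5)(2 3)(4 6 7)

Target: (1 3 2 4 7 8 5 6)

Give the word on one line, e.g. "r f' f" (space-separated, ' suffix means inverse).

r' f' r f' r'

  after r': (2 5 4 8)
  after f': (1 5 7 6 4 8 3 2)
  after r: (1 2)(3 8)(5 7 6)
  after f': (1 3 8 2 5 6)(4 7)
  after r': (1 3 2 4 7 8 5 6)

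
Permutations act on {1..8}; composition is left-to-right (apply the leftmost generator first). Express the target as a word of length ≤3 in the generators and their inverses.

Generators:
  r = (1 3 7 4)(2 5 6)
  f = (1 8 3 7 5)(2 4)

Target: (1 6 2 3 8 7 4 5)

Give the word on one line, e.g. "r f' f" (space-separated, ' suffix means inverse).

f' r' r'

  after f': (1 5 7 3 8)(2 4)
  after r': (1 2 7)(3 8 4 6 5)
  after r': (1 6 2 3 8 7 4 5)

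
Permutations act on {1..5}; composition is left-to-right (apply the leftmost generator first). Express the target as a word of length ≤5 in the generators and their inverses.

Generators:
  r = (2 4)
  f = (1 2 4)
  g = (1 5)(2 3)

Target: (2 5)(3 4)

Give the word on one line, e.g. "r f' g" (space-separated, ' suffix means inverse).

f' g' f' f'

  after f': (1 4 2)
  after g': (1 4 3 2 5)
  after f': (1 2 5 4 3)
  after f': (2 5)(3 4)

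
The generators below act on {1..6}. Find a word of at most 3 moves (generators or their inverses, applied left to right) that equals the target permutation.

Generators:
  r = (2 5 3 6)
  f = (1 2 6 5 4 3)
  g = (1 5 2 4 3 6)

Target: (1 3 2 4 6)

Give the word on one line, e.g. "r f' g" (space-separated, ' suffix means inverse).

  after g: (1 5 2 4 3 6)
  after r: (1 3 2 4 6)

g r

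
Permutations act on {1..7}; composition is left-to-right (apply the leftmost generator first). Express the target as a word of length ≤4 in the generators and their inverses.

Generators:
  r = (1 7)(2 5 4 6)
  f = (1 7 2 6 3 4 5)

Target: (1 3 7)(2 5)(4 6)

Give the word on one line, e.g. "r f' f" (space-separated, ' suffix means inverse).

  after f': (1 5 4 3 6 2 7)
  after r: (1 4 3 2)(5 6)
  after f': (1 3 7)(2 5)(4 6)

f' r f'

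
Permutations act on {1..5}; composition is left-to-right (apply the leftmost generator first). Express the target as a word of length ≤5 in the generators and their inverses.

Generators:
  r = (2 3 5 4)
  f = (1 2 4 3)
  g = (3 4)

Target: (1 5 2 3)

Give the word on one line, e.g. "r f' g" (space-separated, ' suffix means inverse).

r r f' f' r'

  after r: (2 3 5 4)
  after r: (2 5)(3 4)
  after f': (1 3 2 5)
  after f': (1 4 2 5 3)
  after r': (1 5 2 3)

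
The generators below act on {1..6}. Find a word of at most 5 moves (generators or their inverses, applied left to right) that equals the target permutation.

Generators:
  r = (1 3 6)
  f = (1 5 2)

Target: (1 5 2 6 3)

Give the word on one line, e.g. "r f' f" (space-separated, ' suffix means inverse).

f' f' r'

  after f': (1 2 5)
  after f': (1 5 2)
  after r': (1 5 2 6 3)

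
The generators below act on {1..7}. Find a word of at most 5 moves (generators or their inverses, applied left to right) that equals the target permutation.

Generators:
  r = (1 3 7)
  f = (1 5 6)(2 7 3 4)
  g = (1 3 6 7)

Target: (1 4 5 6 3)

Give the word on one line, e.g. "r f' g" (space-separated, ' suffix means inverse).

  after f': (1 6 5)(2 4 3 7)
  after g': (1 3 6 5 7 2 4)
  after f: (1 4 5 3)
  after g: (1 4 5 6 7)
  after r': (1 4 5 6 3)

f' g' f g r'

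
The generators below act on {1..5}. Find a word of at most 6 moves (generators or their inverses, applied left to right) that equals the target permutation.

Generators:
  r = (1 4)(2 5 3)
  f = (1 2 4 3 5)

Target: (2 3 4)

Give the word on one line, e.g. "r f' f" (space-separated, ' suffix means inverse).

f r' f' r

  after f: (1 2 4 3 5)
  after r': (1 3 2)(4 5)
  after f': (1 4 3)(2 5)
  after r: (2 3 4)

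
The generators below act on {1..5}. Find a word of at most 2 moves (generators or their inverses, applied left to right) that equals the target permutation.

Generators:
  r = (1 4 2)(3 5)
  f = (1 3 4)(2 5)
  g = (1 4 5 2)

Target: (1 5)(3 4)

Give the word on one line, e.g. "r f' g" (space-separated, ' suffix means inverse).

  after g': (1 2 5 4)
  after f: (1 5)(3 4)

g' f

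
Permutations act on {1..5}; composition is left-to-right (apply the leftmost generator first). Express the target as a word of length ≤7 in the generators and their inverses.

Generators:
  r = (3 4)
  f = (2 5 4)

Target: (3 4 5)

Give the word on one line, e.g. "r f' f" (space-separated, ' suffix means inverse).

f' r f' r' f

  after f': (2 4 5)
  after r: (2 3 4 5)
  after f': (2 3 5 4)
  after r': (2 4)(3 5)
  after f: (3 4 5)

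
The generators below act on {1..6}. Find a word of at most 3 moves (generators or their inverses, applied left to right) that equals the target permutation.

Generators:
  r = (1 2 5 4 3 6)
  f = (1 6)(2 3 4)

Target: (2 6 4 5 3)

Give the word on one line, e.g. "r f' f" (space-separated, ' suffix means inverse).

  after r': (1 6 3 4 5 2)
  after f: (2 6 4 5 3)

r' f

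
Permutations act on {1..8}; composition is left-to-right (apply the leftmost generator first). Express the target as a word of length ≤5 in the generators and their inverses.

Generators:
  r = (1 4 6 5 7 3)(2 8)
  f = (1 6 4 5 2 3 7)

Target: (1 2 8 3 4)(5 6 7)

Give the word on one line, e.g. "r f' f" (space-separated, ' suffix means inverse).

r r r f

  after r: (1 4 6 5 7 3)(2 8)
  after r: (1 6 7)(3 4 5)
  after r: (1 5)(2 8)(3 6)(4 7)
  after f: (1 2 8 3 4)(5 6 7)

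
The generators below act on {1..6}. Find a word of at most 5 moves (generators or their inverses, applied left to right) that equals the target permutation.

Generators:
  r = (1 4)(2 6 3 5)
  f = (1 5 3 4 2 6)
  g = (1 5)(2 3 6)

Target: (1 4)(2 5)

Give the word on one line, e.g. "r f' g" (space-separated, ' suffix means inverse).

  after g': (1 5)(2 6 3)
  after g': (2 3 6)
  after r: (1 4)(2 5)

g' g' r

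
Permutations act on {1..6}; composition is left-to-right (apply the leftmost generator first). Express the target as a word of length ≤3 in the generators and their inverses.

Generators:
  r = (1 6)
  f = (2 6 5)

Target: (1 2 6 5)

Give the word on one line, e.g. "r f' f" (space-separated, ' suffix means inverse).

  after f': (2 5 6)
  after r: (1 6 2 5)
  after f': (1 2 6 5)

f' r f'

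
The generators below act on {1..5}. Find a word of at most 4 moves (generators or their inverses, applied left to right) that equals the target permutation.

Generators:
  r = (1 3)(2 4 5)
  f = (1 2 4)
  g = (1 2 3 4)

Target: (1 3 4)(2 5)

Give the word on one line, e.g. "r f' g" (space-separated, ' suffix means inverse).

  after r': (1 3)(2 5 4)
  after f': (1 3 4)(2 5)

r' f'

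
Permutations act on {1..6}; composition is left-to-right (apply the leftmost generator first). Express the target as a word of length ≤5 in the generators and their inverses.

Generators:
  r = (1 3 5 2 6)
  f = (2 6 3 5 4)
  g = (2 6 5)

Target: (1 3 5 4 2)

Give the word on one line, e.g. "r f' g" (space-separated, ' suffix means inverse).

f r g'

  after f: (2 6 3 5 4)
  after r: (1 3 2)(4 6 5)
  after g': (1 3 5 4 2)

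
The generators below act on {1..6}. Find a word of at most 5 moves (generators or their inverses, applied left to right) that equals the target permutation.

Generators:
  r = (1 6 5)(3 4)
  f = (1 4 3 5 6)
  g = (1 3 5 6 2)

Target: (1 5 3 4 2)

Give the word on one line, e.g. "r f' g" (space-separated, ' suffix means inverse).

g r g r' g

  after g: (1 3 5 6 2)
  after r: (1 4 3)(2 6)
  after g: (1 4 5 6)
  after r': (1 3 4 6 5)
  after g: (1 5 3 4 2)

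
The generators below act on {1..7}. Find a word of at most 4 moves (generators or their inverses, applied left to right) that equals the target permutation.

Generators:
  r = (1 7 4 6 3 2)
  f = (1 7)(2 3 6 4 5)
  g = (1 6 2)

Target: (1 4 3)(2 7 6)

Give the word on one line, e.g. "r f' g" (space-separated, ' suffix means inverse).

r r

  after r: (1 7 4 6 3 2)
  after r: (1 4 3)(2 7 6)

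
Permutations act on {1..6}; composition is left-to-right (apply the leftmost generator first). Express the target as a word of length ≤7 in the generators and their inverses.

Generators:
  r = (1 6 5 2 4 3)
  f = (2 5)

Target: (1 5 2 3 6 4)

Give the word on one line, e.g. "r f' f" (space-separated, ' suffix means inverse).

  after r: (1 6 5 2 4 3)
  after f': (1 6 2 4 3)
  after r: (1 5 2 3 6 4)
  after f: (1 2 3 6 4)
  after f: (1 5 2 3 6 4)

r f' r f f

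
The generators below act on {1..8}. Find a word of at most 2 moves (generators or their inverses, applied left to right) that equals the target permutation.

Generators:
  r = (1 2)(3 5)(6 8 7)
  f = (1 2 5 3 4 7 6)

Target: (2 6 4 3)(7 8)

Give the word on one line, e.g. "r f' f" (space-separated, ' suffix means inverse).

  after r': (1 2)(3 5)(6 7 8)
  after f': (2 6 4 3)(7 8)

r' f'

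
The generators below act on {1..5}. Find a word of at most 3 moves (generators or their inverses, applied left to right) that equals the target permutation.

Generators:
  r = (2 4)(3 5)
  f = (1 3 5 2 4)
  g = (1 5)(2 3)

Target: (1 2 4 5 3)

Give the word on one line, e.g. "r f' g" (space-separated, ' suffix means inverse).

  after f: (1 3 5 2 4)
  after g: (1 2 4 5 3)

f g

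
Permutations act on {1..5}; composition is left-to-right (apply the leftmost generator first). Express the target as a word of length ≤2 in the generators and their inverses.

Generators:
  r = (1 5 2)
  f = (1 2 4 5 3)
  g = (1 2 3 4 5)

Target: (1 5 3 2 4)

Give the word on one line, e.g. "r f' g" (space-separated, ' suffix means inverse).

f r'

  after f: (1 2 4 5 3)
  after r': (1 5 3 2 4)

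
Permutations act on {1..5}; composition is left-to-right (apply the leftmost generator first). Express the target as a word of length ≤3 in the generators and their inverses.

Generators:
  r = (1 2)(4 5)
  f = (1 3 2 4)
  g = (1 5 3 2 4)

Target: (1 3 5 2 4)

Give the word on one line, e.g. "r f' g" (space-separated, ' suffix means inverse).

  after r': (1 2)(4 5)
  after g': (1 3 5 2 4)

r' g'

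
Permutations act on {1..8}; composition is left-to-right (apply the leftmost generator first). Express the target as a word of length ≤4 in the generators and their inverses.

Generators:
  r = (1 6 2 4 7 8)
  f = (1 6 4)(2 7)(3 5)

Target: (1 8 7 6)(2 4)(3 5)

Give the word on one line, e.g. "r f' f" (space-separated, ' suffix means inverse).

  after f: (1 6 4)(2 7)(3 5)
  after f: (1 4 6)
  after f: (2 7)(3 5)
  after r': (1 8 7 6)(2 4)(3 5)

f f f r'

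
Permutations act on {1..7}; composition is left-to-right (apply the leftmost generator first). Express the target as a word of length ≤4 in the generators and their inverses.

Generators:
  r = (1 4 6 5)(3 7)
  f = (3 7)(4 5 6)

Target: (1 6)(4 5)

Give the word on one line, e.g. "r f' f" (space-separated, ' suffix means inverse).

r' r'

  after r': (1 5 6 4)(3 7)
  after r': (1 6)(4 5)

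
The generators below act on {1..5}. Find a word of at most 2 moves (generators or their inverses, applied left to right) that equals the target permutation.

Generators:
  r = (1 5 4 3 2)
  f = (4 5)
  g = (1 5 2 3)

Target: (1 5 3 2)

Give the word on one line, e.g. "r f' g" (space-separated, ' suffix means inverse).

  after f': (4 5)
  after r: (1 5 3 2)

f' r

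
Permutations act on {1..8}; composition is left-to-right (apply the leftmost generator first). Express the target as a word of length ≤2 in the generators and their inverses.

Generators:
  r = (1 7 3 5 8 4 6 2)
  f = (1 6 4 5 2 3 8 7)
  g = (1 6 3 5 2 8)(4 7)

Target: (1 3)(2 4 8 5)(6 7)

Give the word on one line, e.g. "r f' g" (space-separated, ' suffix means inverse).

  after g': (1 8 2 5 3 6)(4 7)
  after f': (1 3)(2 4 8 5)(6 7)

g' f'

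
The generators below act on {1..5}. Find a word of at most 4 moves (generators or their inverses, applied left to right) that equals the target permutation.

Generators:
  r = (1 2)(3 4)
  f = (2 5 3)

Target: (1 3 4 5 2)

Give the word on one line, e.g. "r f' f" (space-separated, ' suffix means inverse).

  after r': (1 2)(3 4)
  after f: (1 5 3 4 2)
  after f: (1 3 4 5 2)

r' f f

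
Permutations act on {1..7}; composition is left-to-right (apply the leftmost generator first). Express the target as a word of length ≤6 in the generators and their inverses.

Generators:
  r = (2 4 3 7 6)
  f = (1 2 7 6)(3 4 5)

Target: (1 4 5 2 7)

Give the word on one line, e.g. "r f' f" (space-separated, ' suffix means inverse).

  after f: (1 2 7 6)(3 4 5)
  after r: (1 4 5 7 2 6)
  after f: (1 5 6 2)(3 4)
  after f: (1 3 5)(6 7)
  after f: (1 4 5 2 7)

f r f f f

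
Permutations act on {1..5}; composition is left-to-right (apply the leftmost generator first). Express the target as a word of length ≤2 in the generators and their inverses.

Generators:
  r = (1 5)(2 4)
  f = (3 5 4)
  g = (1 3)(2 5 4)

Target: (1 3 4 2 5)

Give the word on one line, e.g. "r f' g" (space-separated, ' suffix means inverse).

r f'

  after r: (1 5)(2 4)
  after f': (1 3 4 2 5)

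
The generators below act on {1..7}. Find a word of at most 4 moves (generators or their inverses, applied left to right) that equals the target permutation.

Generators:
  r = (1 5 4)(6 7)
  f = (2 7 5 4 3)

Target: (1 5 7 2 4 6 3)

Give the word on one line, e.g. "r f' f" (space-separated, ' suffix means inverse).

r' f' r f'

  after r': (1 4 5)(6 7)
  after f': (1 5)(2 3 4 7 6)
  after r: (1 4 6 2 3)
  after f': (1 5 7 2 4 6 3)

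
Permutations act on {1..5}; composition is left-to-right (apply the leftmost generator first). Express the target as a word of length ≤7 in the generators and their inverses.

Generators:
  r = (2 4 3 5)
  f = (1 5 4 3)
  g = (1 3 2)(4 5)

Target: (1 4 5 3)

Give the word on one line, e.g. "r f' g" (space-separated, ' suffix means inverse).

  after g': (1 2 3)(4 5)
  after r: (1 4 2 5 3)
  after g': (1 5)(2 4 3)
  after r': (1 3 5)
  after f': (1 4 5 3)

g' r g' r' f'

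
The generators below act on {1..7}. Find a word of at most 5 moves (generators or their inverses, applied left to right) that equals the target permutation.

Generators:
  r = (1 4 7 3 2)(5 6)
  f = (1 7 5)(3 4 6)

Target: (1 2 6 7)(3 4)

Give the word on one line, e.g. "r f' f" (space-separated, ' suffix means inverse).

f r r f

  after f: (1 7 5)(3 4 6)
  after r: (1 3 7 6 2)(4 5)
  after r: (1 2 4 6)(5 7)
  after f: (1 2 6 7)(3 4)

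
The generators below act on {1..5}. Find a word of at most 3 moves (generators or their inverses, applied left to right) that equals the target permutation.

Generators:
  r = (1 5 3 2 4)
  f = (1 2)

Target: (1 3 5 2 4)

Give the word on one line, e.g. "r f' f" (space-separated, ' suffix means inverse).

f' r' f

  after f': (1 2)
  after r': (1 3 5)(2 4)
  after f: (1 3 5 2 4)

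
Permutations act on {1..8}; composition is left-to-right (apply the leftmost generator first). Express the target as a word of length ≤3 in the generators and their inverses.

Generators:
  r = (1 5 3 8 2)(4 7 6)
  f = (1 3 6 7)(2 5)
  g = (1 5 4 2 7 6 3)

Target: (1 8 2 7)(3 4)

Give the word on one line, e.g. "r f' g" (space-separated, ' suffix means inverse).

g' r

  after g': (1 3 6 7 2 4 5)
  after r: (1 8 2 7)(3 4)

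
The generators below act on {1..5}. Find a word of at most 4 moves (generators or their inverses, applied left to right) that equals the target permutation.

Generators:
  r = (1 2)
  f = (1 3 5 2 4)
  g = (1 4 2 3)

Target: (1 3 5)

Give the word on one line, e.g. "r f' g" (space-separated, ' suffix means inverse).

r f' r' f'

  after r: (1 2)
  after f': (1 5 3)(2 4)
  after r': (1 5 3 2 4)
  after f': (1 3 5)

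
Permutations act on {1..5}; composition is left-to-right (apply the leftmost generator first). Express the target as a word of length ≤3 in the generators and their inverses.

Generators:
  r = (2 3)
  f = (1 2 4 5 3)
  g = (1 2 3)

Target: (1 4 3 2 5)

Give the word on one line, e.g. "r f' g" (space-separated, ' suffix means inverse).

  after f: (1 2 4 5 3)
  after f: (1 4 3 2 5)

f f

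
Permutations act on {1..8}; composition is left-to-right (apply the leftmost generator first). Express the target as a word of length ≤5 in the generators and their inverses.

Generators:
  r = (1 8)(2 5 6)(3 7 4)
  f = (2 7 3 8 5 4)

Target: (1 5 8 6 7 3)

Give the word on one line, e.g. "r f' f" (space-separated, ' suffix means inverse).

f r f

  after f: (2 7 3 8 5 4)
  after r: (1 8 6 2 4 5 3)
  after f: (1 5 8 6 7 3)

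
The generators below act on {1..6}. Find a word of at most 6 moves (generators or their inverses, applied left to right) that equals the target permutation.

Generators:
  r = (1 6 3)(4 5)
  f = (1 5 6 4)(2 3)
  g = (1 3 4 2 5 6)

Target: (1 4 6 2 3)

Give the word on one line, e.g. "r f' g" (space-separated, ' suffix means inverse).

  after f': (1 4 6 5)(2 3)
  after g: (1 2 4)(3 5)
  after f: (1 3 6 4 5 2)
  after g: (1 4 6 2 3)

f' g f g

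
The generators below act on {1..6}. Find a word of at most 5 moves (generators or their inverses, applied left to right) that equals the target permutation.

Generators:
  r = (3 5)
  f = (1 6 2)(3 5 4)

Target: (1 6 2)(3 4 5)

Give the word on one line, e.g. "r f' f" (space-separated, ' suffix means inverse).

  after r': (3 5)
  after f: (1 6 2)(3 4)
  after r: (1 6 2)(3 4 5)

r' f r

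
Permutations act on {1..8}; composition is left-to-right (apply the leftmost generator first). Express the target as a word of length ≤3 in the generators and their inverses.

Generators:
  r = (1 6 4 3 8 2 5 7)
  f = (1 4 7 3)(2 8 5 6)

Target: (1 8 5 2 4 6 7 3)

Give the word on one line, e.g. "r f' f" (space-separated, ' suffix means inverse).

f' r

  after f': (1 3 7 4)(2 6 5 8)
  after r: (1 8 5 2 4 6 7 3)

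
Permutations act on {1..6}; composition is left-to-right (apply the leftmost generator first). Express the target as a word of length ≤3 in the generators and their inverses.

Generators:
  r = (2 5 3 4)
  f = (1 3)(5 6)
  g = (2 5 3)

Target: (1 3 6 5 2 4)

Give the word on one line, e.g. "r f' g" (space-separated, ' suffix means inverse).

r' f'

  after r': (2 4 3 5)
  after f': (1 3 6 5 2 4)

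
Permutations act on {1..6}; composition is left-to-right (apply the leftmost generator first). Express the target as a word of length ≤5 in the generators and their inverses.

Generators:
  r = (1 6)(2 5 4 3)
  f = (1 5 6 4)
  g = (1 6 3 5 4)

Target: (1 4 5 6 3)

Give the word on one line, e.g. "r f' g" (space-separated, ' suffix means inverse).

  after r: (1 6)(2 5 4 3)
  after g: (1 3 2 4 5)
  after r': (1 4 2 5 6)
  after g': (1 5)(2 3 6 4)
  after r: (1 4 5 6 3)

r g r' g' r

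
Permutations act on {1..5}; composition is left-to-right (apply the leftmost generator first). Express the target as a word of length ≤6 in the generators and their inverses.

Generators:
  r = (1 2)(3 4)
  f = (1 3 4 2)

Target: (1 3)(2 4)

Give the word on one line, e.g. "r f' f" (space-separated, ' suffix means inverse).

f' r r r f

  after f': (1 2 4 3)
  after r: (2 3)
  after r: (1 2 4 3)
  after r: (2 3)
  after f: (1 3)(2 4)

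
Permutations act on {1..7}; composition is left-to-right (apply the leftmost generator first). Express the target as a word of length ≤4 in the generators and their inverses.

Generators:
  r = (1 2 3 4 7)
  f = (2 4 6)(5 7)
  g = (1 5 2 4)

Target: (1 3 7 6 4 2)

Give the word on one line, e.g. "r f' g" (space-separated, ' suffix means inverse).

g' r' g' f'

  after g': (1 4 2 5)
  after r': (1 3 2 5 7 4)
  after g': (1 3 5 7 2)
  after f': (1 3 7 6 4 2)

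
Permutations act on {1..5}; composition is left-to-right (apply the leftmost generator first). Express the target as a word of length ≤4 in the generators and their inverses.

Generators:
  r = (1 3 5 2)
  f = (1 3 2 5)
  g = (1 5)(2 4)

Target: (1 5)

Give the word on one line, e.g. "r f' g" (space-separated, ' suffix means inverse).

r f f

  after r: (1 3 5 2)
  after f: (1 2 3)
  after f: (1 5)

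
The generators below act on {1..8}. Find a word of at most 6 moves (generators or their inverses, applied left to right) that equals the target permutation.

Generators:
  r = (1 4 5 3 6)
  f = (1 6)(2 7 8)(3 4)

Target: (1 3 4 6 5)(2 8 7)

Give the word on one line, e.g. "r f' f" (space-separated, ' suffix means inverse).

  after r': (1 6 3 5 4)
  after f: (2 7 8)(3 5)(4 6)
  after f: (1 6 3 5 4)(2 8 7)
  after r': (1 3 4 6 5)(2 8 7)

r' f f r'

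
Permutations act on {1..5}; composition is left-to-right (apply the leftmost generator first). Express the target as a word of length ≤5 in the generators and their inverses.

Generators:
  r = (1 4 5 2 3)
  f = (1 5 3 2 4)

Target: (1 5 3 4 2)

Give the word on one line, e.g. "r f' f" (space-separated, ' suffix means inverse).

  after r': (1 3 2 5 4)
  after r': (1 2 4 3 5)
  after r': (1 5 3 4 2)

r' r' r'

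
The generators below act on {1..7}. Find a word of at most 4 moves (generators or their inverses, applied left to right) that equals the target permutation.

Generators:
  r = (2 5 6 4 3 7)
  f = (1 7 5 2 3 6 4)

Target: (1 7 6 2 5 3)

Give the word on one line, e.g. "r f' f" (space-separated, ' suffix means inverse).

r' f

  after r': (2 7 3 4 6 5)
  after f: (1 7 6 2 5 3)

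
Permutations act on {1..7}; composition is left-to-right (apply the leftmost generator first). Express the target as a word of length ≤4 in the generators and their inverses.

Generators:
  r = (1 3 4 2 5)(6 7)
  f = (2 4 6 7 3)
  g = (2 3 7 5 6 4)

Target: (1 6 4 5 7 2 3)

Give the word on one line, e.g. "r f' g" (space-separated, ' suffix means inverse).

  after r': (1 5 2 4 3)(6 7)
  after f': (1 5 3)(4 7)
  after g: (1 6 4 5 7 2 3)

r' f' g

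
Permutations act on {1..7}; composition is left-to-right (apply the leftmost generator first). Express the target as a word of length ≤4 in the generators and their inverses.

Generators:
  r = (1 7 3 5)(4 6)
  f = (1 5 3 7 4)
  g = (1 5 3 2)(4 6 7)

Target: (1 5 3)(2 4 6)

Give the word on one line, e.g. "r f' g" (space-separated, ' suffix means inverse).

g r g

  after g: (1 5 3 2)(4 6 7)
  after r: (2 7 6 3)
  after g: (1 5 3)(2 4 6)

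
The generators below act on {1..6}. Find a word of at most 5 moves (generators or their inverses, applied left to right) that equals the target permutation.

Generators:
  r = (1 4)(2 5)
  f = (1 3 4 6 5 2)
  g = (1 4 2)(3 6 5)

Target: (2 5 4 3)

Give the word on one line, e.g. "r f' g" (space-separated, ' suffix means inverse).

f' g r g'

  after f': (1 2 5 6 4 3)
  after g: (2 3 4 6)
  after r: (1 4 6 5 2 3)
  after g': (2 5 4 3)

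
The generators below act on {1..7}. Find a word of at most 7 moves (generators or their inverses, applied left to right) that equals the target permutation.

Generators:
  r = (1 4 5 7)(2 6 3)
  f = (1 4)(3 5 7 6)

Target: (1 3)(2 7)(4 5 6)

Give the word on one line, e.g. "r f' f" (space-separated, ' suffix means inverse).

  after f': (1 4)(3 6 7 5)
  after f': (3 7)(5 6)
  after r': (1 7 6 4)(2 3 5)
  after f: (1 6)(2 5)(3 7)
  after r: (1 3)(2 7)(4 5 6)

f' f' r' f r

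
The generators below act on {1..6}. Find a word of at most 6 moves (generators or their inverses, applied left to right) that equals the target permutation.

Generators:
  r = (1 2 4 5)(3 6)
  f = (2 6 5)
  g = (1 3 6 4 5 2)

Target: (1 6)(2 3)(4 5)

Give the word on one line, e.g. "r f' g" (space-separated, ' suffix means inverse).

  after f: (2 6 5)
  after g: (1 3 6 2 4 5)
  after g: (1 6)(2 5 3 4)
  after r: (1 3 5 6 2)
  after g: (1 6)(2 3)(4 5)

f g g r g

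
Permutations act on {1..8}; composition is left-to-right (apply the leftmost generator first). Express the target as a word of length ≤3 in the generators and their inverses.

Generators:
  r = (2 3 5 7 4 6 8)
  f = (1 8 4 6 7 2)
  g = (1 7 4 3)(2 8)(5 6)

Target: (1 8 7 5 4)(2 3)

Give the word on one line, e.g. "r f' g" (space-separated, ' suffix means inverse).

g f g

  after g: (1 7 4 3)(2 8)(5 6)
  after f: (1 2 4 3 8)(5 7 6)
  after g: (1 8 7 5 4)(2 3)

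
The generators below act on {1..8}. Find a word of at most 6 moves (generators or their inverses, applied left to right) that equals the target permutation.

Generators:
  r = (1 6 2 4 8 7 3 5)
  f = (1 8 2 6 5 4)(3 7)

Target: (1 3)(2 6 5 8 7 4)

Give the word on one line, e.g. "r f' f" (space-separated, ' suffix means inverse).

  after r: (1 6 2 4 8 7 3 5)
  after f': (1 2 5 4)(3 6 8)
  after f': (1 8 7 3 2 6)
  after r: (1 7 5)(3 4 8)
  after f: (1 3)(2 6 5 8 7 4)

r f' f' r f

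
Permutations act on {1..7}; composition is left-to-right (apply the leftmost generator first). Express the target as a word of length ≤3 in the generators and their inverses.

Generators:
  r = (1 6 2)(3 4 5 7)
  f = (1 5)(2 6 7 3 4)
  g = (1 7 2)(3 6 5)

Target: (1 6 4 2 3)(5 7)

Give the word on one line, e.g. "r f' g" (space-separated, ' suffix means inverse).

g' f

  after g': (1 2 7)(3 5 6)
  after f: (1 6 4 2 3)(5 7)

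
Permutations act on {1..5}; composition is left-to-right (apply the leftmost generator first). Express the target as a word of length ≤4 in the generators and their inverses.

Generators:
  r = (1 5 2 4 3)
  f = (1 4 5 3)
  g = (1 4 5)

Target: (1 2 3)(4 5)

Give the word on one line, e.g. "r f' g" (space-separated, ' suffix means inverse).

g r' f g

  after g: (1 4 5)
  after r': (1 2 5 3 4)
  after f: (1 2 3 5)
  after g: (1 2 3)(4 5)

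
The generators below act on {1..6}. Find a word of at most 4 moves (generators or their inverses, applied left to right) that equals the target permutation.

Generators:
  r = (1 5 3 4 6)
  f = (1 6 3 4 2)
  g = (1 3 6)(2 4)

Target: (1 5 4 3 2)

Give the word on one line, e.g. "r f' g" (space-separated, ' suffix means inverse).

r f

  after r: (1 5 3 4 6)
  after f: (1 5 4 3 2)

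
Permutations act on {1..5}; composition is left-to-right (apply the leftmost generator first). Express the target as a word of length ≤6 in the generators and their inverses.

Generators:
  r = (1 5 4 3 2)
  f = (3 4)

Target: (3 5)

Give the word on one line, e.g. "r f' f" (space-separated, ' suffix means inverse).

f' r f' r' f'

  after f': (3 4)
  after r: (1 5 4 2)
  after f': (1 5 3 4 2)
  after r': (3 5 4)
  after f': (3 5)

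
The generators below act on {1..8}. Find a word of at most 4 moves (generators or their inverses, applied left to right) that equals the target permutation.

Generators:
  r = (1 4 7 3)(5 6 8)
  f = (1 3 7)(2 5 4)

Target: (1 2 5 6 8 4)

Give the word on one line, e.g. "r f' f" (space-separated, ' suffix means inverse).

r f

  after r: (1 4 7 3)(5 6 8)
  after f: (1 2 5 6 8 4)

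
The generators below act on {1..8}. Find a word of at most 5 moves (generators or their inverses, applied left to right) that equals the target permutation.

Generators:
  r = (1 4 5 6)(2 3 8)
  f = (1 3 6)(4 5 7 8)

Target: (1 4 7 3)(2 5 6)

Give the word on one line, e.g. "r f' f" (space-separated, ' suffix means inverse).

r f r'

  after r: (1 4 5 6)(2 3 8)
  after f: (1 5)(2 6 3 4 7 8)
  after r': (1 4 7 3)(2 5 6)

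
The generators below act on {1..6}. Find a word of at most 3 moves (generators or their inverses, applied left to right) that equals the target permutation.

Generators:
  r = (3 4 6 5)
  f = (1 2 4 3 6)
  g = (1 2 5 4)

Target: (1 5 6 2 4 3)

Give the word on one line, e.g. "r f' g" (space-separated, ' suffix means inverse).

  after r': (3 5 6 4)
  after g': (1 4 3 2)(5 6)
  after g': (1 5 6 2 4 3)

r' g' g'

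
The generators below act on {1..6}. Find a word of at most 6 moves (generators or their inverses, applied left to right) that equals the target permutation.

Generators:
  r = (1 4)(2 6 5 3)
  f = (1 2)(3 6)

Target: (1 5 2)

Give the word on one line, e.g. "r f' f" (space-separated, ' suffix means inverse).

  after f: (1 2)(3 6)
  after r: (1 6 2 4)(3 5)
  after r: (1 5 2)
  after f: (1 5)(3 6)
  after f: (1 5 2)

f r r f f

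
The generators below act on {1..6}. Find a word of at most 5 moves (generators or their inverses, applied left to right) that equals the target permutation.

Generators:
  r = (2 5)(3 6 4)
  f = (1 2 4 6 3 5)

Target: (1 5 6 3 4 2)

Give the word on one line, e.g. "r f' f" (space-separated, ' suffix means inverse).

r f r'

  after r: (2 5)(3 6 4)
  after f: (1 2)(4 5)
  after r': (1 5 6 3 4 2)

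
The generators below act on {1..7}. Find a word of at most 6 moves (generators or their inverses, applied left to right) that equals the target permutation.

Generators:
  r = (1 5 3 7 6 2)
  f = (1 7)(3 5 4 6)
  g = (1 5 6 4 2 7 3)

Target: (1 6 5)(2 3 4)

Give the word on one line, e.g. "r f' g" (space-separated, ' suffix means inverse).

  after r': (1 2 6 7 3 5)
  after g': (1 4 6 2 5 3)
  after r': (1 4 7 3 2)
  after g': (1 6 5)(2 3 4)

r' g' r' g'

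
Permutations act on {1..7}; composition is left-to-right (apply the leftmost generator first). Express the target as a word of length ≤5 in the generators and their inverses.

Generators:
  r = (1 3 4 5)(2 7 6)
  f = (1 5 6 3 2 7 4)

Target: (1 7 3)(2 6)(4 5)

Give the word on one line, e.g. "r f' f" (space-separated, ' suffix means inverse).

  after r: (1 3 4 5)(2 7 6)
  after f: (1 2 4 6 7 3)
  after f: (1 7 2)(3 5 6 4)
  after r': (1 2 5 7 6 3 4)
  after f: (1 7 3)(2 6)(4 5)

r f f r' f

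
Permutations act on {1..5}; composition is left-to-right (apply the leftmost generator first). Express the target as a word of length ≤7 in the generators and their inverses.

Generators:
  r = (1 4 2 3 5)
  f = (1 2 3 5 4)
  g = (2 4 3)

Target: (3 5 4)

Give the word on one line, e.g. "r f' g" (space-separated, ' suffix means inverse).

  after r': (1 5 3 2 4)
  after f: (1 4 2)
  after g': (1 2)(3 4)
  after f': (2 4)(3 5)
  after g': (3 5 4)

r' f g' f' g'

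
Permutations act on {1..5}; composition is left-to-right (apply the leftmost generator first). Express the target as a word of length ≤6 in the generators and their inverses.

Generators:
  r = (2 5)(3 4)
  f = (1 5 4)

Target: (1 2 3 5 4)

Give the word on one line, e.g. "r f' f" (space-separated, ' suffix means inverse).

r f' f' r' f

  after r: (2 5)(3 4)
  after f': (1 4 3 5 2)
  after f': (1 5 2 4 3)
  after r': (1 2 3)
  after f: (1 2 3 5 4)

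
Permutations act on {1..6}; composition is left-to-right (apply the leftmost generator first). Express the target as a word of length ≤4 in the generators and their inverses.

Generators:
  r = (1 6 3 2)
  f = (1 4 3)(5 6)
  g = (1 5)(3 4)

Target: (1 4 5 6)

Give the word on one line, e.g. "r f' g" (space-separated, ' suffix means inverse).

f' g

  after f': (1 3 4)(5 6)
  after g: (1 4 5 6)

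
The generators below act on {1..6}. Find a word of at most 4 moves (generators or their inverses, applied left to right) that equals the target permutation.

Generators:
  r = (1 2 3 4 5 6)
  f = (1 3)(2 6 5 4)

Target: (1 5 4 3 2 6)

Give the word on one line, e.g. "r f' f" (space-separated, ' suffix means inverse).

r r r f'

  after r: (1 2 3 4 5 6)
  after r: (1 3 5)(2 4 6)
  after r: (1 4)(2 5)(3 6)
  after f': (1 5 4 3 2 6)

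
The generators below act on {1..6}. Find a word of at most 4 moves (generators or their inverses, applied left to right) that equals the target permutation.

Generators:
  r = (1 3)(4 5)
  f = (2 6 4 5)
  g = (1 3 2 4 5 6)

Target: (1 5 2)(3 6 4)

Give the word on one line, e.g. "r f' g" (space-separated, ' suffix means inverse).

  after g': (1 6 5 4 2 3)
  after g': (1 5 2)(3 6 4)

g' g'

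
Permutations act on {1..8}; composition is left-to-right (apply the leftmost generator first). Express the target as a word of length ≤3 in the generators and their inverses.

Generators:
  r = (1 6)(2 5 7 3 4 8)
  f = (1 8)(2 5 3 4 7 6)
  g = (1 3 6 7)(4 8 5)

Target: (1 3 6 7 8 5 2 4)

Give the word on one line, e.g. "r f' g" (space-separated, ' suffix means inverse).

r' g'

  after r': (1 6)(2 8 4 3 7 5)
  after g': (1 3 6 7 8 5 2 4)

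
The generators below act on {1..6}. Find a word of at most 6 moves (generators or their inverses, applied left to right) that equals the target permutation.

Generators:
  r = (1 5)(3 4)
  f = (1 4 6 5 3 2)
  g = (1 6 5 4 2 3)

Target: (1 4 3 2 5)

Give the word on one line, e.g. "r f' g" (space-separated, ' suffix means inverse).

  after g: (1 6 5 4 2 3)
  after f': (1 4 3 2 5)
  after r: (1 3 2)
  after r: (1 4 3 2 5)

g f' r r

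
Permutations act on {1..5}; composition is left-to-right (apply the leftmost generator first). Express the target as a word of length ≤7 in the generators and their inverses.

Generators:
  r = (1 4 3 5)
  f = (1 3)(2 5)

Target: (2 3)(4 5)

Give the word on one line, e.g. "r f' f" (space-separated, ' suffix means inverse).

  after r: (1 4 3 5)
  after f: (1 4)(2 5 3)
  after r: (1 3 2)
  after r: (1 5)(2 4 3)
  after r: (2 3)(4 5)

r f r r r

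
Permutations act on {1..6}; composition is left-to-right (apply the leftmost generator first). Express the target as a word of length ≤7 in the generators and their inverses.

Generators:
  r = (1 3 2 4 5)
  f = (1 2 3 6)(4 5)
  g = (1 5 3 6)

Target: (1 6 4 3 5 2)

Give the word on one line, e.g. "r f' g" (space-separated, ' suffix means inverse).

  after r': (1 5 4 2 3)
  after f: (1 4 3 2 6)
  after r': (1 2 6 5 4)
  after r': (1 3)(2 6 4 5)
  after g: (1 6 4 3 5 2)

r' f r' r' g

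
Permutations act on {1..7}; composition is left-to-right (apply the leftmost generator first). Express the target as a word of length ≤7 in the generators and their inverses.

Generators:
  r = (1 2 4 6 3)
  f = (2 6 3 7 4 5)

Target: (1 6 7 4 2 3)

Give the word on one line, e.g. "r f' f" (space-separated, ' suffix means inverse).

f r' f' r f'

  after f: (2 6 3 7 4 5)
  after r': (1 3 7 2 4 5)
  after f': (1 6 2 7 5)
  after r: (1 3)(2 7 5)(4 6)
  after f': (1 6 7 4 2 3)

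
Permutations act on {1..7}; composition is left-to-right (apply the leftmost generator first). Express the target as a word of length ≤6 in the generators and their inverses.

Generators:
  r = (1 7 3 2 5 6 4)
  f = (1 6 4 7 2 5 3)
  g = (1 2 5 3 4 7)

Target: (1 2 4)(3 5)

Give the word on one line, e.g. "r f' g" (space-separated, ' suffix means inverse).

  after r: (1 7 3 2 5 6 4)
  after f': (1 4 3 7 5)
  after g: (1 7 3)(2 5)
  after g: (2 3)(4 7)
  after g: (1 2 4)(3 5)

r f' g g g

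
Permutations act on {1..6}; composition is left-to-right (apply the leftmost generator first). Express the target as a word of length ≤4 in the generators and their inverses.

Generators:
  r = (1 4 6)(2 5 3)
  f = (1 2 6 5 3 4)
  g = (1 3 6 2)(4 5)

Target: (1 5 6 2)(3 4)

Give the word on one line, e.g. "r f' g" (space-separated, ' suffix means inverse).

g' r

  after g': (1 2 6 3)(4 5)
  after r: (1 5 6 2)(3 4)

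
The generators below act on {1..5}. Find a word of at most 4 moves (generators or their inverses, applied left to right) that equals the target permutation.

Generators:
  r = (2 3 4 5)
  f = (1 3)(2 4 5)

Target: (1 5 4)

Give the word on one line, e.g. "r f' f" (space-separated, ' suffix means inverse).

  after r': (2 5 4 3)
  after f': (1 3 5 2 4)
  after r': (1 2 3 4)
  after r': (1 5 4)

r' f' r' r'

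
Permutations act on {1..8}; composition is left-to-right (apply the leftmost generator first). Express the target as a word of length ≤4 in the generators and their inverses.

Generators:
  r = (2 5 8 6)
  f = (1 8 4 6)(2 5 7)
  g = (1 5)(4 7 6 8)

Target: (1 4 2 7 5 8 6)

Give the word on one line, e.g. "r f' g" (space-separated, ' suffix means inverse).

  after f: (1 8 4 6)(2 5 7)
  after r: (1 6)(2 8 4)(5 7)
  after g: (1 8 7)(2 4)(5 6)
  after g: (1 4 2 7 5 8 6)

f r g g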